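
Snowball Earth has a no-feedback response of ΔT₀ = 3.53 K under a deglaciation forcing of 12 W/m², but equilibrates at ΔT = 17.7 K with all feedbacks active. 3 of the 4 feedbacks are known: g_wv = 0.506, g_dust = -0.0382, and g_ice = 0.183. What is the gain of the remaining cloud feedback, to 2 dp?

Amplification A = ΔT/ΔT₀ = 17.7/3.53 = 5.014.
Total gain g = 1 − 1/A = 1 − 1/5.014 = 0.8006.
Known gains sum to 0.506 − 0.0382 + 0.183 = 0.6508.
g_cld = 0.8006 − 0.6508 = 0.15.

0.15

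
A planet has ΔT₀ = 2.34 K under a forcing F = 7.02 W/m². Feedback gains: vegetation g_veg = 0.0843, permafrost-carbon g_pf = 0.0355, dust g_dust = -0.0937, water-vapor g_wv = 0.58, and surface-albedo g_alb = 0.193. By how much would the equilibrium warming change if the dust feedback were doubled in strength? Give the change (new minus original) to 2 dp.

Original: g = 0.7991, ΔT = 2.34/(1−0.7991) = 11.6476 K.
With doubled dust: g' = 0.7054, ΔT' = 2.34/(1−0.7054) = 7.9430 K.
Change = 7.9430 − 11.6476 = -3.70 K.

-3.70 K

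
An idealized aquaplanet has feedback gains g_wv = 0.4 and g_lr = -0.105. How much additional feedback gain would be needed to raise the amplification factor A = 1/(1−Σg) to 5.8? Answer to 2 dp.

0.53

Current total gain = 0.295.
Target gain for A = 5.8: g* = 1 − 1/5.8 = 0.8276.
Additional gain needed = 0.8276 − 0.295 = 0.53.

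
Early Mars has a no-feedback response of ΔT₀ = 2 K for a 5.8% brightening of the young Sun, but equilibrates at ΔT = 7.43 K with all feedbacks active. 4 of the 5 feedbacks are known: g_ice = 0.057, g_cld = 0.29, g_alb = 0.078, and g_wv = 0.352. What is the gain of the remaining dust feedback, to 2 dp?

Amplification A = ΔT/ΔT₀ = 7.43/2 = 3.715.
Total gain g = 1 − 1/A = 1 − 1/3.715 = 0.7308.
Known gains sum to 0.057 + 0.29 + 0.078 + 0.352 = 0.777.
g_dust = 0.7308 − 0.777 = -0.05.

-0.05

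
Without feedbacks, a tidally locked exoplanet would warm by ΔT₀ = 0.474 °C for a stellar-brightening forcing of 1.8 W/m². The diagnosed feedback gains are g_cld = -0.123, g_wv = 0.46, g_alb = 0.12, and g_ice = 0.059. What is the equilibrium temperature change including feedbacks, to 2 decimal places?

0.98 °C

Total gain g = -0.123 + 0.46 + 0.12 + 0.059 = 0.516.
Amplification A = 1/(1 − 0.516) = 2.066.
ΔT = 0.474 × 2.066 = 0.98 °C.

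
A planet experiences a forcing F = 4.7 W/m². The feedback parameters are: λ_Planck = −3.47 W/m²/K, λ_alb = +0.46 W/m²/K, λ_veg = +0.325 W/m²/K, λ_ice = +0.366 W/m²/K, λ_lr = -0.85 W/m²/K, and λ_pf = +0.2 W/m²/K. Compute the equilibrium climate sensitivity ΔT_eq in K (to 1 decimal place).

Net feedback parameter λ = (−3.47) + (+0.46) + (+0.325) + (+0.366) + (-0.85) + (+0.2) = -2.969 W/m²/K.
ΔT = −F/λ = −4.7/(-2.969) = 1.6 K.

1.6 K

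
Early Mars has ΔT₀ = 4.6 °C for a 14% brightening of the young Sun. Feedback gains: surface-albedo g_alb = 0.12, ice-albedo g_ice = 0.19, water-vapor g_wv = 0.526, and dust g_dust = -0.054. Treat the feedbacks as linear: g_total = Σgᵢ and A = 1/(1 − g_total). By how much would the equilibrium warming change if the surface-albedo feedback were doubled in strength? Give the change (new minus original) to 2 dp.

25.84 °C

Original: g = 0.782, ΔT = 4.6/(1−0.782) = 21.1009 °C.
With doubled surface-albedo: g' = 0.902, ΔT' = 4.6/(1−0.902) = 46.9388 °C.
Change = 46.9388 − 21.1009 = 25.84 °C.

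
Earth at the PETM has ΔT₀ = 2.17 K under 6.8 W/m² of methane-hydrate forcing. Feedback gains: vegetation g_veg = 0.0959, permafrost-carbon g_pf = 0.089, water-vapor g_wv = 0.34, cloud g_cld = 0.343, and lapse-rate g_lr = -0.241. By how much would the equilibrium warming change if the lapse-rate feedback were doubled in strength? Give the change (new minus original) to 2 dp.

-2.28 K

Original: g = 0.6269, ΔT = 2.17/(1−0.6269) = 5.8161 K.
With doubled lapse-rate: g' = 0.3859, ΔT' = 2.17/(1−0.3859) = 3.5336 K.
Change = 3.5336 − 5.8161 = -2.28 K.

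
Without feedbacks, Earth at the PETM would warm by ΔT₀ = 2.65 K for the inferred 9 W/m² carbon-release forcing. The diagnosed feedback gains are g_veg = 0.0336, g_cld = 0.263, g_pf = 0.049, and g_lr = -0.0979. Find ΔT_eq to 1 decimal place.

3.5 K

Total gain g = 0.0336 + 0.263 + 0.049 − 0.0979 = 0.2477.
Amplification A = 1/(1 − 0.2477) = 1.329.
ΔT = 2.65 × 1.329 = 3.5 K.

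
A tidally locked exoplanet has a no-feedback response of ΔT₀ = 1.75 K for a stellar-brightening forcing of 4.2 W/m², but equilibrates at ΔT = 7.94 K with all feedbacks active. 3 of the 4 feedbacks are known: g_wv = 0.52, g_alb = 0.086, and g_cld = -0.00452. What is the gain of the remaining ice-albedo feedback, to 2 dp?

Amplification A = ΔT/ΔT₀ = 7.94/1.75 = 4.537.
Total gain g = 1 − 1/A = 1 − 1/4.537 = 0.7796.
Known gains sum to 0.52 + 0.086 − 0.00452 = 0.60148.
g_ice = 0.7796 − 0.60148 = 0.18.

0.18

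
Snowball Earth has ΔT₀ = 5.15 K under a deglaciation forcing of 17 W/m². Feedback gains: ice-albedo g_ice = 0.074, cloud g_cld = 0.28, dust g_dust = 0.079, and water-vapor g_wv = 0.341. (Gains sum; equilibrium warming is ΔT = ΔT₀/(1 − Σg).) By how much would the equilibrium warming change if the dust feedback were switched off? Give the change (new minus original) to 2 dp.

-5.90 K

Original: g = 0.774, ΔT = 5.15/(1−0.774) = 22.7876 K.
Without dust: g' = 0.695, ΔT' = 5.15/(1−0.695) = 16.8852 K.
Change = 16.8852 − 22.7876 = -5.90 K.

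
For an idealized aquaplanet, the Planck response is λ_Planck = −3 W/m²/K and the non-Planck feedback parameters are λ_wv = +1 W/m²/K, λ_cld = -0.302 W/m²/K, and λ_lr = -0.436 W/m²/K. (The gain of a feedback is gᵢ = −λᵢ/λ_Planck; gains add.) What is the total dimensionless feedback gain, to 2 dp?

0.09

Convert to gains: g_wv = 1/3 = 0.3333; g_cld = -0.302/3 = -0.1007; g_lr = -0.436/3 = -0.1453.
Total gain g = 0.0873.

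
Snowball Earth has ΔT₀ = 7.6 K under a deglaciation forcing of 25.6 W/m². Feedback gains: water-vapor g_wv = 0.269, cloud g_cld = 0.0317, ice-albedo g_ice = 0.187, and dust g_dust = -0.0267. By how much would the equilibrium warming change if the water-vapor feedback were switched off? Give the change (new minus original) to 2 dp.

-4.69 K

Original: g = 0.461, ΔT = 7.6/(1−0.461) = 14.1002 K.
Without water-vapor: g' = 0.192, ΔT' = 7.6/(1−0.192) = 9.4059 K.
Change = 9.4059 − 14.1002 = -4.69 K.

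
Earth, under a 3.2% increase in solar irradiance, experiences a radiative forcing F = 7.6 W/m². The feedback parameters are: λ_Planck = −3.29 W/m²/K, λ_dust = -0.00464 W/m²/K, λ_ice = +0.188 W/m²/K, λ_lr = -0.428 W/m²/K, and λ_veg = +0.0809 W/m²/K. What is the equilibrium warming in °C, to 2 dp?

Net feedback parameter λ = (−3.29) + (-0.00464) + (+0.188) + (-0.428) + (+0.0809) = -3.45374 W/m²/K.
ΔT = −F/λ = −7.6/(-3.45374) = 2.20 °C.

2.20 °C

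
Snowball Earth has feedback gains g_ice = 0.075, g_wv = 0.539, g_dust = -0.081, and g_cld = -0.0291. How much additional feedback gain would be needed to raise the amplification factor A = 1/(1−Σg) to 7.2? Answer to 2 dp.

0.36

Current total gain = 0.5039.
Target gain for A = 7.2: g* = 1 − 1/7.2 = 0.8611.
Additional gain needed = 0.8611 − 0.5039 = 0.36.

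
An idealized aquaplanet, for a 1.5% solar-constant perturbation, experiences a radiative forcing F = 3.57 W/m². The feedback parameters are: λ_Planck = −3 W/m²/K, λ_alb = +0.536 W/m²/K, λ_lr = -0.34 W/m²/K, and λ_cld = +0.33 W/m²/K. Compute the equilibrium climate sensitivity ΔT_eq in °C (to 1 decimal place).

1.4 °C

Net feedback parameter λ = (−3) + (+0.536) + (-0.34) + (+0.33) = -2.474 W/m²/K.
ΔT = −F/λ = −3.57/(-2.474) = 1.4 °C.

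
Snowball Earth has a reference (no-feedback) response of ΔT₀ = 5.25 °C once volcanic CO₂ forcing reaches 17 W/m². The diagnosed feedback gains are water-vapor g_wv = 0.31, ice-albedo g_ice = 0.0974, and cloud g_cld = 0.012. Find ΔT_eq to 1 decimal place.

Total gain g = 0.31 + 0.0974 + 0.012 = 0.4194.
Amplification A = 1/(1 − 0.4194) = 1.722.
ΔT = 5.25 × 1.722 = 9.0 °C.

9.0 °C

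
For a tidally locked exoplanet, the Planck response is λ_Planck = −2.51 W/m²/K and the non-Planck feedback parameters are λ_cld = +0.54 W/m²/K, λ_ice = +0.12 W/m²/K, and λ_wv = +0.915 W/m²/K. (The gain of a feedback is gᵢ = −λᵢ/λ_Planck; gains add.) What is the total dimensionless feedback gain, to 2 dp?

0.63

Convert to gains: g_cld = 0.54/2.51 = 0.2151; g_ice = 0.12/2.51 = 0.04781; g_wv = 0.915/2.51 = 0.3645.
Total gain g = 0.62741.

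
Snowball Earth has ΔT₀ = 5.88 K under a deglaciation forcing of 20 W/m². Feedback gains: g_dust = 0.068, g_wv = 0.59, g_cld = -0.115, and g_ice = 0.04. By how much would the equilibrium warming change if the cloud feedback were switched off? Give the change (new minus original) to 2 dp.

Original: g = 0.583, ΔT = 5.88/(1−0.583) = 14.1007 K.
Without cloud: g' = 0.698, ΔT' = 5.88/(1−0.698) = 19.4702 K.
Change = 19.4702 − 14.1007 = 5.37 K.

5.37 K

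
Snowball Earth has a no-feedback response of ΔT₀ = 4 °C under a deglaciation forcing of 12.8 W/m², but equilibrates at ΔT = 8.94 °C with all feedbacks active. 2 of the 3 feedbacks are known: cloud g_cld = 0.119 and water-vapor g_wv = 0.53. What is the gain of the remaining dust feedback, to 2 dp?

Amplification A = ΔT/ΔT₀ = 8.94/4 = 2.235.
Total gain g = 1 − 1/A = 1 − 1/2.235 = 0.5526.
Known gains sum to 0.119 + 0.53 = 0.649.
g_dust = 0.5526 − 0.649 = -0.10.

-0.10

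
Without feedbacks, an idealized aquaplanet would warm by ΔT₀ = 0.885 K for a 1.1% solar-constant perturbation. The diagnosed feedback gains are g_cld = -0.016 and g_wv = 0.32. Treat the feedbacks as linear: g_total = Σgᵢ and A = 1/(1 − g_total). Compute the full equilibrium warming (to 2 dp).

1.27 K

Total gain g = -0.016 + 0.32 = 0.304.
Amplification A = 1/(1 − 0.304) = 1.437.
ΔT = 0.885 × 1.437 = 1.27 K.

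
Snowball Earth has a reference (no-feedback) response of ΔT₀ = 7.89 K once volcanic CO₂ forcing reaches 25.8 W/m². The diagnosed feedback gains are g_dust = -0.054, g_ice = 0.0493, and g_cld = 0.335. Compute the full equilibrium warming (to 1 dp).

Total gain g = -0.054 + 0.0493 + 0.335 = 0.3303.
Amplification A = 1/(1 − 0.3303) = 1.493.
ΔT = 7.89 × 1.493 = 11.8 K.

11.8 K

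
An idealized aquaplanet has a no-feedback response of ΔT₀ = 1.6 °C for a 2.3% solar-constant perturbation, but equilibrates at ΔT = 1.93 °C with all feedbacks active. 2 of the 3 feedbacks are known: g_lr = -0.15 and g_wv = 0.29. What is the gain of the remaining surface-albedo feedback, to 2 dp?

Amplification A = ΔT/ΔT₀ = 1.93/1.6 = 1.206.
Total gain g = 1 − 1/A = 1 − 1/1.206 = 0.1708.
Known gains sum to -0.15 + 0.29 = 0.14.
g_alb = 0.1708 − 0.14 = 0.03.

0.03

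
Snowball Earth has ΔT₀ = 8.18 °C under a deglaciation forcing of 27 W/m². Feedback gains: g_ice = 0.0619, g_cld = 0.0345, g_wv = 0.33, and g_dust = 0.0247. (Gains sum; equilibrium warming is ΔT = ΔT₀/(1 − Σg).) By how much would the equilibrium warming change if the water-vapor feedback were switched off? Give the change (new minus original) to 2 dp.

Original: g = 0.4511, ΔT = 8.18/(1−0.4511) = 14.9025 °C.
Without water-vapor: g' = 0.1211, ΔT' = 8.18/(1−0.1211) = 9.3071 °C.
Change = 9.3071 − 14.9025 = -5.60 °C.

-5.60 °C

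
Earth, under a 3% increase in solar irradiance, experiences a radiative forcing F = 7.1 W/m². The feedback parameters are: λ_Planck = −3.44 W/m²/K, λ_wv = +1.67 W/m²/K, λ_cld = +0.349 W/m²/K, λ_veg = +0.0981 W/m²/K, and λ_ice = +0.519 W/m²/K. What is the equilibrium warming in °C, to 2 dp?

8.83 °C

Net feedback parameter λ = (−3.44) + (+1.67) + (+0.349) + (+0.0981) + (+0.519) = -0.8039 W/m²/K.
ΔT = −F/λ = −7.1/(-0.8039) = 8.83 °C.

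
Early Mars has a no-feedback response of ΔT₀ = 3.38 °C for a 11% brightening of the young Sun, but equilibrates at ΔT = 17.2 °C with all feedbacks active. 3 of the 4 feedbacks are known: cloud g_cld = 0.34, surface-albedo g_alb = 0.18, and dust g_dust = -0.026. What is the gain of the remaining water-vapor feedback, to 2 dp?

Amplification A = ΔT/ΔT₀ = 17.2/3.38 = 5.089.
Total gain g = 1 − 1/A = 1 − 1/5.089 = 0.8035.
Known gains sum to 0.34 + 0.18 − 0.026 = 0.494.
g_wv = 0.8035 − 0.494 = 0.31.

0.31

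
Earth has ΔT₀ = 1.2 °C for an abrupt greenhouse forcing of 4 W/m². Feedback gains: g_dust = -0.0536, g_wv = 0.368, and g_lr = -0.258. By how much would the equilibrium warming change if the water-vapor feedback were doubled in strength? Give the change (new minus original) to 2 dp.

Original: g = 0.0564, ΔT = 1.2/(1−0.0564) = 1.2717 °C.
With doubled water-vapor: g' = 0.4244, ΔT' = 1.2/(1−0.4244) = 2.0848 °C.
Change = 2.0848 − 1.2717 = 0.81 °C.

0.81 °C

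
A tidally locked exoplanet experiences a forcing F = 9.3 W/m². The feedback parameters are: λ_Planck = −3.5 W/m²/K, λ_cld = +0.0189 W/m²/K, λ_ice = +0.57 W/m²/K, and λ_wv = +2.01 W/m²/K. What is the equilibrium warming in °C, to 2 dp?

Net feedback parameter λ = (−3.5) + (+0.0189) + (+0.57) + (+2.01) = -0.9011 W/m²/K.
ΔT = −F/λ = −9.3/(-0.9011) = 10.32 °C.

10.32 °C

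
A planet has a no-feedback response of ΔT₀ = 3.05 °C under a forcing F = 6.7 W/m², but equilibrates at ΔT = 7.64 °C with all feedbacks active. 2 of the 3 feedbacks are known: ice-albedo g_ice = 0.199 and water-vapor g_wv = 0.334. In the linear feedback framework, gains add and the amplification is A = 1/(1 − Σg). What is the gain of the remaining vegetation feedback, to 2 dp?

Amplification A = ΔT/ΔT₀ = 7.64/3.05 = 2.505.
Total gain g = 1 − 1/A = 1 − 1/2.505 = 0.6008.
Known gains sum to 0.199 + 0.334 = 0.533.
g_veg = 0.6008 − 0.533 = 0.07.

0.07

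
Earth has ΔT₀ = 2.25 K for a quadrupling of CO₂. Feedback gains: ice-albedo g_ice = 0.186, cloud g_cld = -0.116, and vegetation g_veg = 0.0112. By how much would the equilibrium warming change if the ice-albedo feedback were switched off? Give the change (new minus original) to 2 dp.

Original: g = 0.0812, ΔT = 2.25/(1−0.0812) = 2.4488 K.
Without ice-albedo: g' = -0.1048, ΔT' = 2.25/(1+0.1048) = 2.0366 K.
Change = 2.0366 − 2.4488 = -0.41 K.

-0.41 K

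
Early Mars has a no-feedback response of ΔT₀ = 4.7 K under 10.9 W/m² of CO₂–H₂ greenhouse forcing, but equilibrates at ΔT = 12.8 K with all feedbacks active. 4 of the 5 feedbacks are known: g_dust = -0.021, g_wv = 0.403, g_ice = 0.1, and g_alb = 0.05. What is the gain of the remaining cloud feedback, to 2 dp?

0.10

Amplification A = ΔT/ΔT₀ = 12.8/4.7 = 2.723.
Total gain g = 1 − 1/A = 1 − 1/2.723 = 0.6328.
Known gains sum to -0.021 + 0.403 + 0.1 + 0.05 = 0.532.
g_cld = 0.6328 − 0.532 = 0.10.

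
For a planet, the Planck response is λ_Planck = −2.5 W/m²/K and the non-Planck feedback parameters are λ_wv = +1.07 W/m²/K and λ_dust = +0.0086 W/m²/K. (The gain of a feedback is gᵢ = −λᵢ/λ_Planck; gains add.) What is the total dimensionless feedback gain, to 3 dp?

0.431

Convert to gains: g_wv = 1.07/2.5 = 0.428; g_dust = 0.0086/2.5 = 0.00344.
Total gain g = 0.43144.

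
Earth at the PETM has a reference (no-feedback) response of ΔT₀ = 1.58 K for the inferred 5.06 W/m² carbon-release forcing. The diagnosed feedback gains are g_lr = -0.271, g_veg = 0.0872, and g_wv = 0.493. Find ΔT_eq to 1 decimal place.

Total gain g = -0.271 + 0.0872 + 0.493 = 0.3092.
Amplification A = 1/(1 − 0.3092) = 1.448.
ΔT = 1.58 × 1.448 = 2.3 K.

2.3 K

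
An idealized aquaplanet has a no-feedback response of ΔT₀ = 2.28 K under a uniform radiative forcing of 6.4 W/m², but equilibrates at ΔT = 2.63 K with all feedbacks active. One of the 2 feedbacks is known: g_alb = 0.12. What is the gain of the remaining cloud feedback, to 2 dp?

Amplification A = ΔT/ΔT₀ = 2.63/2.28 = 1.154.
Total gain g = 1 − 1/A = 1 − 1/1.154 = 0.1334.
The known gain is 0.12.
g_cld = 0.1334 − 0.12 = 0.01.

0.01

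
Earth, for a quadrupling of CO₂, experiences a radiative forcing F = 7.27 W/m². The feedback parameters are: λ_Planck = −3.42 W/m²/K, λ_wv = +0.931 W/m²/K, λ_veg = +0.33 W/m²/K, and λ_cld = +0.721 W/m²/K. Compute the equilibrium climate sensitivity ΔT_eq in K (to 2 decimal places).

Net feedback parameter λ = (−3.42) + (+0.931) + (+0.33) + (+0.721) = -1.438 W/m²/K.
ΔT = −F/λ = −7.27/(-1.438) = 5.06 K.

5.06 K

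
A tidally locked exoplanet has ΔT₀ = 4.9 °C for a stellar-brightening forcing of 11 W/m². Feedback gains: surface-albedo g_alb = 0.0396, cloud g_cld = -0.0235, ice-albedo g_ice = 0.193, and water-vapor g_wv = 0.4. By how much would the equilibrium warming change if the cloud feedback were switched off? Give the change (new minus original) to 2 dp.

Original: g = 0.6091, ΔT = 4.9/(1−0.6091) = 12.5352 °C.
Without cloud: g' = 0.6326, ΔT' = 4.9/(1−0.6326) = 13.3370 °C.
Change = 13.3370 − 12.5352 = 0.80 °C.

0.80 °C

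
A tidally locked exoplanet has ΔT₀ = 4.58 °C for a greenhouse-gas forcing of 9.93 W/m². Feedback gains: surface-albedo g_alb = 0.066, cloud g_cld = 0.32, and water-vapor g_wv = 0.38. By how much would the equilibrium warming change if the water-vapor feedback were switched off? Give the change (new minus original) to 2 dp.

-12.11 °C

Original: g = 0.766, ΔT = 4.58/(1−0.766) = 19.5726 °C.
Without water-vapor: g' = 0.386, ΔT' = 4.58/(1−0.386) = 7.4593 °C.
Change = 7.4593 − 19.5726 = -12.11 °C.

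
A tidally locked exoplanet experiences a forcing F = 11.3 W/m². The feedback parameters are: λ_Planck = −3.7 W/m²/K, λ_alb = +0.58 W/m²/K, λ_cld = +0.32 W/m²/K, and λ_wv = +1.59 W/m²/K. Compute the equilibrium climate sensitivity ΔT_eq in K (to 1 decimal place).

9.3 K

Net feedback parameter λ = (−3.7) + (+0.58) + (+0.32) + (+1.59) = -1.21 W/m²/K.
ΔT = −F/λ = −11.3/(-1.21) = 9.3 K.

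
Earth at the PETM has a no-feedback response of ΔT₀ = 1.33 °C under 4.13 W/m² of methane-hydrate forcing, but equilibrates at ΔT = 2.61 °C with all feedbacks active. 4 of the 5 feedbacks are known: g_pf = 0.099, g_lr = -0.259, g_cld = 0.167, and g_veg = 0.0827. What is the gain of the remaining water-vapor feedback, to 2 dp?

Amplification A = ΔT/ΔT₀ = 2.61/1.33 = 1.962.
Total gain g = 1 − 1/A = 1 − 1/1.962 = 0.4903.
Known gains sum to 0.099 − 0.259 + 0.167 + 0.0827 = 0.0897.
g_wv = 0.4903 − 0.0897 = 0.40.

0.40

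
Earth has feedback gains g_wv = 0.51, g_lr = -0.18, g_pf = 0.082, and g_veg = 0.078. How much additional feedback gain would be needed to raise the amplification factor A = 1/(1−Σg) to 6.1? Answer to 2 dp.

0.35

Current total gain = 0.49.
Target gain for A = 6.1: g* = 1 − 1/6.1 = 0.8361.
Additional gain needed = 0.8361 − 0.49 = 0.35.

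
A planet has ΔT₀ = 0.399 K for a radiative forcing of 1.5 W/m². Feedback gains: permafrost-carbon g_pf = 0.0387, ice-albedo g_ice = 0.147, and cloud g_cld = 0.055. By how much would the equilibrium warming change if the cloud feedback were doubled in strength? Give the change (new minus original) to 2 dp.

Original: g = 0.2407, ΔT = 0.399/(1−0.2407) = 0.5255 K.
With doubled cloud: g' = 0.2957, ΔT' = 0.399/(1−0.2957) = 0.5665 K.
Change = 0.5665 − 0.5255 = 0.04 K.

0.04 K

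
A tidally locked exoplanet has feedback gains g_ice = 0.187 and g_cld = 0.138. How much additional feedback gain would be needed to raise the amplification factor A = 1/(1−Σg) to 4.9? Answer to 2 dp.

0.47

Current total gain = 0.325.
Target gain for A = 4.9: g* = 1 − 1/4.9 = 0.7959.
Additional gain needed = 0.7959 − 0.325 = 0.47.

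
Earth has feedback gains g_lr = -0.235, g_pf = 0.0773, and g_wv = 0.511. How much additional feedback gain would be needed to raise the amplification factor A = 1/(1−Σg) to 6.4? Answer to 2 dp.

0.49

Current total gain = 0.3533.
Target gain for A = 6.4: g* = 1 − 1/6.4 = 0.8438.
Additional gain needed = 0.8438 − 0.3533 = 0.49.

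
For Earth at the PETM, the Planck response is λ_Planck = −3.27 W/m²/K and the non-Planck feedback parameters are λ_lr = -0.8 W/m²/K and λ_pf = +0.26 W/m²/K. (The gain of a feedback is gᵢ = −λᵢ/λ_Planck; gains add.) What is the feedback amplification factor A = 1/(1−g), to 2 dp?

0.86

Convert to gains: g_lr = -0.8/3.27 = -0.2446; g_pf = 0.26/3.27 = 0.07951.
Total gain g = -0.16509.
A = 1/(1 + 0.16509) = 0.86.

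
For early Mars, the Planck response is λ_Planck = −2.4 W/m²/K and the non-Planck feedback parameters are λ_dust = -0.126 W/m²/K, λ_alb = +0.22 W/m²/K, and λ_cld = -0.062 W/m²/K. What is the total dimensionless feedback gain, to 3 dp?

Convert to gains: g_dust = -0.126/2.4 = -0.0525; g_alb = 0.22/2.4 = 0.09167; g_cld = -0.062/2.4 = -0.02583.
Total gain g = 0.01334.

0.013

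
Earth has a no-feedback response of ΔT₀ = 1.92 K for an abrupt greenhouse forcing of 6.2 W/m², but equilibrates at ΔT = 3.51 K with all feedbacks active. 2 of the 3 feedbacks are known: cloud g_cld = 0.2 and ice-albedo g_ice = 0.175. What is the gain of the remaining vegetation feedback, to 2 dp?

Amplification A = ΔT/ΔT₀ = 3.51/1.92 = 1.828.
Total gain g = 1 − 1/A = 1 − 1/1.828 = 0.453.
Known gains sum to 0.2 + 0.175 = 0.375.
g_veg = 0.453 − 0.375 = 0.08.

0.08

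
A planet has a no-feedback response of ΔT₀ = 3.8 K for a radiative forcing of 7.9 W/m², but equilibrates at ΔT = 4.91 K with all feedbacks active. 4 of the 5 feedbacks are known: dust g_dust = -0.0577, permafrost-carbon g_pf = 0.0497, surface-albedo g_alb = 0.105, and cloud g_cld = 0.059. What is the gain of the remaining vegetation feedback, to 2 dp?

0.07

Amplification A = ΔT/ΔT₀ = 4.91/3.8 = 1.292.
Total gain g = 1 − 1/A = 1 − 1/1.292 = 0.226.
Known gains sum to -0.0577 + 0.0497 + 0.105 + 0.059 = 0.156.
g_veg = 0.226 − 0.156 = 0.07.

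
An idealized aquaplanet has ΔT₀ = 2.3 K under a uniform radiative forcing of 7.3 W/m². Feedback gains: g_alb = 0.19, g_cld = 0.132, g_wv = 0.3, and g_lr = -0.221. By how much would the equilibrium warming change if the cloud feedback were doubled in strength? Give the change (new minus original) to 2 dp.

1.09 K

Original: g = 0.401, ΔT = 2.3/(1−0.401) = 3.8397 K.
With doubled cloud: g' = 0.533, ΔT' = 2.3/(1−0.533) = 4.9251 K.
Change = 4.9251 − 3.8397 = 1.09 K.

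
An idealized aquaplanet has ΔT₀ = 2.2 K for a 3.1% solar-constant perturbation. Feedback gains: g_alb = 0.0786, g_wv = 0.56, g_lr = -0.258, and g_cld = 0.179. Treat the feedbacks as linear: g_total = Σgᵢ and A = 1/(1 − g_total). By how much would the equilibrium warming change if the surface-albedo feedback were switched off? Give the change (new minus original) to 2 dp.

Original: g = 0.5596, ΔT = 2.2/(1−0.5596) = 4.9955 K.
Without surface-albedo: g' = 0.481, ΔT' = 2.2/(1−0.481) = 4.2389 K.
Change = 4.2389 − 4.9955 = -0.76 K.

-0.76 K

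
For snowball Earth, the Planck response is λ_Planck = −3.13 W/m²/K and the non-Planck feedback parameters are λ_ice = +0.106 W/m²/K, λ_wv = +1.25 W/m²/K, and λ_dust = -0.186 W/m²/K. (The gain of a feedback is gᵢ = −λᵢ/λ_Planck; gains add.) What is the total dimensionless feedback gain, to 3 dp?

Convert to gains: g_ice = 0.106/3.13 = 0.03387; g_wv = 1.25/3.13 = 0.3994; g_dust = -0.186/3.13 = -0.05942.
Total gain g = 0.37385.

0.374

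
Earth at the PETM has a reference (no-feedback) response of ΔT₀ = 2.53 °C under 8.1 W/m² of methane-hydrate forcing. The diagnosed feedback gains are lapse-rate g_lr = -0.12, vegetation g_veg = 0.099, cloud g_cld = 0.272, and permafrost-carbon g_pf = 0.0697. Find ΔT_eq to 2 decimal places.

3.72 °C

Total gain g = -0.12 + 0.099 + 0.272 + 0.0697 = 0.3207.
Amplification A = 1/(1 − 0.3207) = 1.472.
ΔT = 2.53 × 1.472 = 3.72 °C.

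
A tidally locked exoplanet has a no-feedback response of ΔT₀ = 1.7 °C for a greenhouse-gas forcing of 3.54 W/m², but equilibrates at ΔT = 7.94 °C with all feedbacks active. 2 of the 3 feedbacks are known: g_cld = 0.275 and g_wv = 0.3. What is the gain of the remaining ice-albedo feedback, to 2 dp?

Amplification A = ΔT/ΔT₀ = 7.94/1.7 = 4.671.
Total gain g = 1 − 1/A = 1 − 1/4.671 = 0.7859.
Known gains sum to 0.275 + 0.3 = 0.575.
g_ice = 0.7859 − 0.575 = 0.21.

0.21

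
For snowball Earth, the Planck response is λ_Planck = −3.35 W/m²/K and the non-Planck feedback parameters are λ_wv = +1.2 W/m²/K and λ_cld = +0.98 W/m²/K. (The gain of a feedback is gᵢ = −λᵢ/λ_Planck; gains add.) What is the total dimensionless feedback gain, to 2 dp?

0.65

Convert to gains: g_wv = 1.2/3.35 = 0.3582; g_cld = 0.98/3.35 = 0.2925.
Total gain g = 0.6507.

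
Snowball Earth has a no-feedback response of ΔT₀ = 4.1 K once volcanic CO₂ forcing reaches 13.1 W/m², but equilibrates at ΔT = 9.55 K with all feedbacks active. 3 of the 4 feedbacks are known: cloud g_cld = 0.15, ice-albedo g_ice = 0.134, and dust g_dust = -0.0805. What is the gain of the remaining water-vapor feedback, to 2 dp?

0.37

Amplification A = ΔT/ΔT₀ = 9.55/4.1 = 2.329.
Total gain g = 1 − 1/A = 1 − 1/2.329 = 0.5706.
Known gains sum to 0.15 + 0.134 − 0.0805 = 0.2035.
g_wv = 0.5706 − 0.2035 = 0.37.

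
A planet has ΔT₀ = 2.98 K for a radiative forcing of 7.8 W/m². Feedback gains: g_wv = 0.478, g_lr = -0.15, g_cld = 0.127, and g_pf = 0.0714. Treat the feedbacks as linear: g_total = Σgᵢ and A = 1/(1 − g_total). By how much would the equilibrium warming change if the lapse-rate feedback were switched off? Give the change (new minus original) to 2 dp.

2.92 K

Original: g = 0.5264, ΔT = 2.98/(1−0.5264) = 6.2922 K.
Without lapse-rate: g' = 0.6764, ΔT' = 2.98/(1−0.6764) = 9.2089 K.
Change = 9.2089 − 6.2922 = 2.92 K.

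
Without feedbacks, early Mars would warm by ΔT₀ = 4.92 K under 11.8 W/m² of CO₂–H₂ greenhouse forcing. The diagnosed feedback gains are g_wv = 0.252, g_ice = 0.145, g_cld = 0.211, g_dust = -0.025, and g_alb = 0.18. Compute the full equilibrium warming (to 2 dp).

Total gain g = 0.252 + 0.145 + 0.211 − 0.025 + 0.18 = 0.763.
Amplification A = 1/(1 − 0.763) = 4.219.
ΔT = 4.92 × 4.219 = 20.76 K.

20.76 K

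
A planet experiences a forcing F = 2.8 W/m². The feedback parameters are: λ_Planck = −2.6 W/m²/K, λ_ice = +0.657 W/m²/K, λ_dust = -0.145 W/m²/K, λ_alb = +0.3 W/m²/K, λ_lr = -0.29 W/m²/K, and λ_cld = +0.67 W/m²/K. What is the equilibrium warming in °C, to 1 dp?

2.0 °C

Net feedback parameter λ = (−2.6) + (+0.657) + (-0.145) + (+0.3) + (-0.29) + (+0.67) = -1.408 W/m²/K.
ΔT = −F/λ = −2.8/(-1.408) = 2.0 °C.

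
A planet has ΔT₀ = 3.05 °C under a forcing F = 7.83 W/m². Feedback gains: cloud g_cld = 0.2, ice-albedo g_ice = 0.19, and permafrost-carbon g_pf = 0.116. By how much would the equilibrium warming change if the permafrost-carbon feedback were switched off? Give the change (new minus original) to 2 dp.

Original: g = 0.506, ΔT = 3.05/(1−0.506) = 6.1741 °C.
Without permafrost-carbon: g' = 0.39, ΔT' = 3.05/(1−0.39) = 5.0000 °C.
Change = 5.0000 − 6.1741 = -1.17 °C.

-1.17 °C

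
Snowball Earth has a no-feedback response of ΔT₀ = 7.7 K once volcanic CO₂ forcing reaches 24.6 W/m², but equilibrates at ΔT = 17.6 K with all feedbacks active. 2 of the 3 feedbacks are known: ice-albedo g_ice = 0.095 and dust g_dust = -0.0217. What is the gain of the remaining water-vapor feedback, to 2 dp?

Amplification A = ΔT/ΔT₀ = 17.6/7.7 = 2.286.
Total gain g = 1 − 1/A = 1 − 1/2.286 = 0.5626.
Known gains sum to 0.095 − 0.0217 = 0.0733.
g_wv = 0.5626 − 0.0733 = 0.49.

0.49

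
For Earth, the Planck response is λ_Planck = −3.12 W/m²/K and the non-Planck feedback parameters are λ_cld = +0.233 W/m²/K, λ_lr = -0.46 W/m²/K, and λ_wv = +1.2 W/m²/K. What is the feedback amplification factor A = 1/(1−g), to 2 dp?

Convert to gains: g_cld = 0.233/3.12 = 0.07468; g_lr = -0.46/3.12 = -0.1474; g_wv = 1.2/3.12 = 0.3846.
Total gain g = 0.31188.
A = 1/(1 − 0.31188) = 1.45.

1.45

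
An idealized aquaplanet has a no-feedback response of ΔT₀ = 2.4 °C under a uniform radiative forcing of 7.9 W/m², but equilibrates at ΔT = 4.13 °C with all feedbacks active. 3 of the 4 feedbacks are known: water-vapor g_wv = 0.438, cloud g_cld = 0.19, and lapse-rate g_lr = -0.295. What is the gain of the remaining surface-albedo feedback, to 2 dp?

Amplification A = ΔT/ΔT₀ = 4.13/2.4 = 1.721.
Total gain g = 1 − 1/A = 1 − 1/1.721 = 0.4189.
Known gains sum to 0.438 + 0.19 − 0.295 = 0.333.
g_alb = 0.4189 − 0.333 = 0.09.

0.09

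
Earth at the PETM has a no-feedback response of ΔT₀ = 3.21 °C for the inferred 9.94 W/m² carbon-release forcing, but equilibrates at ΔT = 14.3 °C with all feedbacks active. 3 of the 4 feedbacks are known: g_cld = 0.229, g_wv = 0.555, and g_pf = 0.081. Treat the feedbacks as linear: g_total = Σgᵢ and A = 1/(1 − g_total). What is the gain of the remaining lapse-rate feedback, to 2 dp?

-0.09

Amplification A = ΔT/ΔT₀ = 14.3/3.21 = 4.455.
Total gain g = 1 − 1/A = 1 − 1/4.455 = 0.7755.
Known gains sum to 0.229 + 0.555 + 0.081 = 0.865.
g_lr = 0.7755 − 0.865 = -0.09.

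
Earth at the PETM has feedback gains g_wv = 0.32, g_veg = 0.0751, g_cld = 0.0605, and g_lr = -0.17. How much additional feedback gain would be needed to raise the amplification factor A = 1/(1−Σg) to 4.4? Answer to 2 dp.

Current total gain = 0.2856.
Target gain for A = 4.4: g* = 1 − 1/4.4 = 0.7727.
Additional gain needed = 0.7727 − 0.2856 = 0.49.

0.49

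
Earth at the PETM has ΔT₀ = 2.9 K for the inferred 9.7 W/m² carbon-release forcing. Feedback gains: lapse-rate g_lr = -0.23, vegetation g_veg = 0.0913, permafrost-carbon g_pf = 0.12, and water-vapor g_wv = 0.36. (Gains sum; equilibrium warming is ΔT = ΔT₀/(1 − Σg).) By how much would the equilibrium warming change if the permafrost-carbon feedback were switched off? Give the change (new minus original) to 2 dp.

Original: g = 0.3413, ΔT = 2.9/(1−0.3413) = 4.4026 K.
Without permafrost-carbon: g' = 0.2213, ΔT' = 2.9/(1−0.2213) = 3.7242 K.
Change = 3.7242 − 4.4026 = -0.68 K.

-0.68 K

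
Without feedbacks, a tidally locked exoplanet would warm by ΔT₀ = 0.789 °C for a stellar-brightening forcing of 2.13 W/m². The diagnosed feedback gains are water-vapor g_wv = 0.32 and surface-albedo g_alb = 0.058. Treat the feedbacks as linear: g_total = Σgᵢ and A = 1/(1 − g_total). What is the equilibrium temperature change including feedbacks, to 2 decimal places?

Total gain g = 0.32 + 0.058 = 0.378.
Amplification A = 1/(1 − 0.378) = 1.608.
ΔT = 0.789 × 1.608 = 1.27 °C.

1.27 °C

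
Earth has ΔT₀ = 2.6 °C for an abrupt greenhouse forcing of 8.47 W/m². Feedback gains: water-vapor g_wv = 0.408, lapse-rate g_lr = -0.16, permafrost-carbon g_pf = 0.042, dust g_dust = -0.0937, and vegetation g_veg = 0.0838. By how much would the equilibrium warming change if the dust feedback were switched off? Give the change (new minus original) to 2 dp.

Original: g = 0.2801, ΔT = 2.6/(1−0.2801) = 3.6116 °C.
Without dust: g' = 0.3738, ΔT' = 2.6/(1−0.3738) = 4.1520 °C.
Change = 4.1520 − 3.6116 = 0.54 °C.

0.54 °C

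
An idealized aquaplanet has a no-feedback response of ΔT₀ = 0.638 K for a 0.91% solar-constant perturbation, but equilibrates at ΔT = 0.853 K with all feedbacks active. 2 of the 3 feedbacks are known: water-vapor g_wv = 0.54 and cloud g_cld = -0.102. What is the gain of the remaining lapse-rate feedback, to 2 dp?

Amplification A = ΔT/ΔT₀ = 0.853/0.638 = 1.337.
Total gain g = 1 − 1/A = 1 − 1/1.337 = 0.2521.
Known gains sum to 0.54 − 0.102 = 0.438.
g_lr = 0.2521 − 0.438 = -0.19.

-0.19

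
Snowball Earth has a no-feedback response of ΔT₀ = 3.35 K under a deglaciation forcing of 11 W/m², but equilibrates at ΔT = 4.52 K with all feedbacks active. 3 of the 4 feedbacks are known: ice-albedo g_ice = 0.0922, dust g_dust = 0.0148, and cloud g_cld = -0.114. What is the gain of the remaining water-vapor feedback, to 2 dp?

Amplification A = ΔT/ΔT₀ = 4.52/3.35 = 1.349.
Total gain g = 1 − 1/A = 1 − 1/1.349 = 0.2587.
Known gains sum to 0.0922 + 0.0148 − 0.114 = -0.007.
g_wv = 0.2587 + 0.007 = 0.27.

0.27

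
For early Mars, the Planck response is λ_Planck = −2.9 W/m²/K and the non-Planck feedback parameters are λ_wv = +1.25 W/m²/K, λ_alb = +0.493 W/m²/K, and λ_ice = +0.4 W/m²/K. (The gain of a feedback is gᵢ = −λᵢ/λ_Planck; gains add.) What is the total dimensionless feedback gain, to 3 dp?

Convert to gains: g_wv = 1.25/2.9 = 0.431; g_alb = 0.493/2.9 = 0.17; g_ice = 0.4/2.9 = 0.1379.
Total gain g = 0.7389.

0.739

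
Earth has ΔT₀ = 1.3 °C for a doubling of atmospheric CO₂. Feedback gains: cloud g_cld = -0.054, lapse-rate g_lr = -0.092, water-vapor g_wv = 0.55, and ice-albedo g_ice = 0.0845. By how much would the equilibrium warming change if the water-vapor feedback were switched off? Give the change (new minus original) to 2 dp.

-1.32 °C

Original: g = 0.4885, ΔT = 1.3/(1−0.4885) = 2.5415 °C.
Without water-vapor: g' = -0.0615, ΔT' = 1.3/(1+0.0615) = 1.2247 °C.
Change = 1.2247 − 2.5415 = -1.32 °C.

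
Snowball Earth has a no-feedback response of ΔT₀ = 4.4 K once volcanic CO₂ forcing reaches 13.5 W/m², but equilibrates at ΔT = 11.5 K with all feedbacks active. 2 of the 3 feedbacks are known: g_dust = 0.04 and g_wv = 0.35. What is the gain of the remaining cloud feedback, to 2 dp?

Amplification A = ΔT/ΔT₀ = 11.5/4.4 = 2.614.
Total gain g = 1 − 1/A = 1 − 1/2.614 = 0.6174.
Known gains sum to 0.04 + 0.35 = 0.39.
g_cld = 0.6174 − 0.39 = 0.23.

0.23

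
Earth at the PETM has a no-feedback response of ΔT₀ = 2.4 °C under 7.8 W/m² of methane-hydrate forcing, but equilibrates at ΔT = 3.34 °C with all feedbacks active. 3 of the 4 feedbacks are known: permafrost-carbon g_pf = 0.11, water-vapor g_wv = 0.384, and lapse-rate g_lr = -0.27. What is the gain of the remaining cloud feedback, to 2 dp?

Amplification A = ΔT/ΔT₀ = 3.34/2.4 = 1.392.
Total gain g = 1 − 1/A = 1 − 1/1.392 = 0.2816.
Known gains sum to 0.11 + 0.384 − 0.27 = 0.224.
g_cld = 0.2816 − 0.224 = 0.06.

0.06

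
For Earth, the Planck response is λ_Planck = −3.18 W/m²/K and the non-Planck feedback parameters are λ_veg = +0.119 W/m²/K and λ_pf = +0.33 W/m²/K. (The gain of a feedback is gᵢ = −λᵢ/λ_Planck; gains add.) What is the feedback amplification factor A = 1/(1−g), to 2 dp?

Convert to gains: g_veg = 0.119/3.18 = 0.03742; g_pf = 0.33/3.18 = 0.1038.
Total gain g = 0.14122.
A = 1/(1 − 0.14122) = 1.16.

1.16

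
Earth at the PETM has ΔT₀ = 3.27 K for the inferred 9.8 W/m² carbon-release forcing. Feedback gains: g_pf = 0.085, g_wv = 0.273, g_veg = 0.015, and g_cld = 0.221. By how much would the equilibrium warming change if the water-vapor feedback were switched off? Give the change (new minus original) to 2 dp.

-3.24 K

Original: g = 0.594, ΔT = 3.27/(1−0.594) = 8.0542 K.
Without water-vapor: g' = 0.321, ΔT' = 3.27/(1−0.321) = 4.8159 K.
Change = 4.8159 − 8.0542 = -3.24 K.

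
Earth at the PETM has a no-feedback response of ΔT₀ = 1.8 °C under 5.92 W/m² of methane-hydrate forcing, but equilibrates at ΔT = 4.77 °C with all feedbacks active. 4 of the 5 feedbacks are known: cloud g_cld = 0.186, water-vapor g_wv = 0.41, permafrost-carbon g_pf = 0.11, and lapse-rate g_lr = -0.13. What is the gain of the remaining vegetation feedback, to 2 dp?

Amplification A = ΔT/ΔT₀ = 4.77/1.8 = 2.65.
Total gain g = 1 − 1/A = 1 − 1/2.65 = 0.6226.
Known gains sum to 0.186 + 0.41 + 0.11 − 0.13 = 0.576.
g_veg = 0.6226 − 0.576 = 0.05.

0.05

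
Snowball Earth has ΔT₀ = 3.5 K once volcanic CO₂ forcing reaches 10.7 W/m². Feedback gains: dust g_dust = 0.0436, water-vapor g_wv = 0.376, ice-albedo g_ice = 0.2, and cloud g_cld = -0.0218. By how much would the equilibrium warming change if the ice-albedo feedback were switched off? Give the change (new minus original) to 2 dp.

Original: g = 0.5978, ΔT = 3.5/(1−0.5978) = 8.7021 K.
Without ice-albedo: g' = 0.3978, ΔT' = 3.5/(1−0.3978) = 5.8120 K.
Change = 5.8120 − 8.7021 = -2.89 K.

-2.89 K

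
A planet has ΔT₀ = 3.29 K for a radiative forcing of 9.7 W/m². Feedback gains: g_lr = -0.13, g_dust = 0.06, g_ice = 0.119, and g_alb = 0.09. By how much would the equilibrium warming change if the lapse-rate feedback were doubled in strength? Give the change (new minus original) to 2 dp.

-0.50 K

Original: g = 0.139, ΔT = 3.29/(1−0.139) = 3.8211 K.
With doubled lapse-rate: g' = 0.009, ΔT' = 3.29/(1−0.009) = 3.3199 K.
Change = 3.3199 − 3.8211 = -0.50 K.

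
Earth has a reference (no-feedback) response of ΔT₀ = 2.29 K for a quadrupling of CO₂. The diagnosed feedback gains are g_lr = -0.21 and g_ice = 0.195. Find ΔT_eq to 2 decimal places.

2.26 K

Total gain g = -0.21 + 0.195 = -0.015.
Amplification A = 1/(1 + 0.015) = 0.9852.
ΔT = 2.29 × 0.9852 = 2.26 K.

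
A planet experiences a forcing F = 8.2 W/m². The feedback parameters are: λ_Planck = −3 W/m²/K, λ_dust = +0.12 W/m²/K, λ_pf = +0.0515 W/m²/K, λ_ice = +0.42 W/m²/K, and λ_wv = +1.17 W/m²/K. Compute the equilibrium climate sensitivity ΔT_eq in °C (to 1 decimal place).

6.6 °C

Net feedback parameter λ = (−3) + (+0.12) + (+0.0515) + (+0.42) + (+1.17) = -1.2385 W/m²/K.
ΔT = −F/λ = −8.2/(-1.2385) = 6.6 °C.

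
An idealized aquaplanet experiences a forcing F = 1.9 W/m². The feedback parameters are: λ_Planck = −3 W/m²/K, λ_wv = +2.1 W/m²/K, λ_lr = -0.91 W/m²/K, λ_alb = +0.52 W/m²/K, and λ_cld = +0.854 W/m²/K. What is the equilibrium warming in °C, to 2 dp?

4.36 °C

Net feedback parameter λ = (−3) + (+2.1) + (-0.91) + (+0.52) + (+0.854) = -0.436 W/m²/K.
ΔT = −F/λ = −1.9/(-0.436) = 4.36 °C.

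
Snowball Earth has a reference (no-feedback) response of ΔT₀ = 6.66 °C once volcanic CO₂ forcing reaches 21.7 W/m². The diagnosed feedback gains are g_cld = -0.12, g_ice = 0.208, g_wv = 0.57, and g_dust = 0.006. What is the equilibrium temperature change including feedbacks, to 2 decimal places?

Total gain g = -0.12 + 0.208 + 0.57 + 0.006 = 0.664.
Amplification A = 1/(1 − 0.664) = 2.976.
ΔT = 6.66 × 2.976 = 19.82 °C.

19.82 °C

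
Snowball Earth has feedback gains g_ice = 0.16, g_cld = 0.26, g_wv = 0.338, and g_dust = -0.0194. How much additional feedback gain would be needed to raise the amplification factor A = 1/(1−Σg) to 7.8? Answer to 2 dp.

0.13

Current total gain = 0.7386.
Target gain for A = 7.8: g* = 1 − 1/7.8 = 0.8718.
Additional gain needed = 0.8718 − 0.7386 = 0.13.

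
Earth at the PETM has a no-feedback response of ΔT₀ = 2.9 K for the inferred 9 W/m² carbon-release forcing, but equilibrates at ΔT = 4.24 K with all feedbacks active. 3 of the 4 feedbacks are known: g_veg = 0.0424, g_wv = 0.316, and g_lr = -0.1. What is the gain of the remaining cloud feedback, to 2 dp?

0.06

Amplification A = ΔT/ΔT₀ = 4.24/2.9 = 1.462.
Total gain g = 1 − 1/A = 1 − 1/1.462 = 0.316.
Known gains sum to 0.0424 + 0.316 − 0.1 = 0.2584.
g_cld = 0.316 − 0.2584 = 0.06.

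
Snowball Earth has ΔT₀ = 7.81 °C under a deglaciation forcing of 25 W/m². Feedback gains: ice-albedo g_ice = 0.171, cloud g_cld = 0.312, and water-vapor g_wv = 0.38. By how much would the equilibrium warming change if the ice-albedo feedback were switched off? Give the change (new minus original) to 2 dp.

Original: g = 0.863, ΔT = 7.81/(1−0.863) = 57.0073 °C.
Without ice-albedo: g' = 0.692, ΔT' = 7.81/(1−0.692) = 25.3571 °C.
Change = 25.3571 − 57.0073 = -31.65 °C.

-31.65 °C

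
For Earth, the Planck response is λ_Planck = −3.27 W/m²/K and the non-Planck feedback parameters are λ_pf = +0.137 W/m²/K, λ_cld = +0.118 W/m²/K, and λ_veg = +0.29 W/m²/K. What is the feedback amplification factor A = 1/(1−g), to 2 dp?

1.20

Convert to gains: g_pf = 0.137/3.27 = 0.0419; g_cld = 0.118/3.27 = 0.03609; g_veg = 0.29/3.27 = 0.08869.
Total gain g = 0.16668.
A = 1/(1 − 0.16668) = 1.20.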